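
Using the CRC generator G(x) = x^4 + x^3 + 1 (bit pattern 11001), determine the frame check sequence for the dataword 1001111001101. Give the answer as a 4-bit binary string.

Append 4 zeros: 10011110011010000. Divide by 11001 (XOR where the leading bit is 1):
  pos 0: 10011 XOR 11001 = 01010
  pos 1: 10101 XOR 11001 = 01100
  pos 2: 11001 XOR 11001 = 00000
  pos 9: 11010 XOR 11001 = 00011
  pos 12: 11000 XOR 11001 = 00001
Remainder (last 4 bits) = 0001. This is the CRC / FCS.

0001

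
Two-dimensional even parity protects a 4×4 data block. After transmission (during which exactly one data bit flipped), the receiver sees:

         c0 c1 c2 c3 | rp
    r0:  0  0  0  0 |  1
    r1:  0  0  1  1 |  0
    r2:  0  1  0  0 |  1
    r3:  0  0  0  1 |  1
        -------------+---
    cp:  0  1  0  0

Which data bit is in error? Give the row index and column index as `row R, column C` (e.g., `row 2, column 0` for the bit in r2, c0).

row 0, column 2

Recompute each row's even parity and compare to rp:
  r0: data parity 0, sent rp 1 → mismatch
  r1: data parity 0, sent rp 0 → ok
  r2: data parity 1, sent rp 1 → ok
  r3: data parity 1, sent rp 1 → ok
Recompute each column's even parity and compare to cp:
  c0: data parity 0, sent cp 0 → ok
  c1: data parity 1, sent cp 1 → ok
  c2: data parity 1, sent cp 0 → mismatch
  c3: data parity 0, sent cp 0 → ok
Exactly one row (r0) and one column (c2) fail → the flipped bit is at their intersection.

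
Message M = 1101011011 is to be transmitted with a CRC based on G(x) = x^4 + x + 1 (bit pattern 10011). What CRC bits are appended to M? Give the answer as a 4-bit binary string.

Append 4 zeros: 11010110110000. Divide by 10011 (XOR where the leading bit is 1):
  pos 0: 11010 XOR 10011 = 01001
  pos 1: 10011 XOR 10011 = 00000
  pos 6: 10110 XOR 10011 = 00101
  pos 8: 10100 XOR 10011 = 00111
Remainder (last 4 bits) = 1110. This is the CRC / FCS.

1110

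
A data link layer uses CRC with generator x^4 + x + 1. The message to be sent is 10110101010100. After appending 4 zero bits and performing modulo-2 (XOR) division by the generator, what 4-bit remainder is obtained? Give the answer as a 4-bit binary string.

1101

Append 4 zeros: 101101010101000000. Divide by 10011 (XOR where the leading bit is 1):
  pos 0: 10110 XOR 10011 = 00101
  pos 2: 10110 XOR 10011 = 00101
  pos 4: 10110 XOR 10011 = 00101
  pos 6: 10110 XOR 10011 = 00101
  pos 8: 10110 XOR 10011 = 00101
  pos 10: 10100 XOR 10011 = 00111
  pos 12: 11100 XOR 10011 = 01111
  pos 13: 11110 XOR 10011 = 01101
Remainder (last 4 bits) = 1101. This is the CRC / FCS.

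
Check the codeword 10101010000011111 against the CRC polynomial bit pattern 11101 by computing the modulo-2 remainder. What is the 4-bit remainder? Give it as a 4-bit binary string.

1000

Modulo-2 division of 10101010000011111 by 11101:
  pos 0: 10101 XOR 11101 = 01000
  pos 1: 10000 XOR 11101 = 01101
  pos 2: 11011 XOR 11101 = 00110
  pos 4: 11000 XOR 11101 = 00101
  pos 6: 10100 XOR 11101 = 01001
  pos 7: 10010 XOR 11101 = 01111
  pos 8: 11111 XOR 11101 = 00010
  pos 11: 10111 XOR 11101 = 01010
  pos 12: 10101 XOR 11101 = 01000
Remainder = 1000 (nonzero — an error is detected).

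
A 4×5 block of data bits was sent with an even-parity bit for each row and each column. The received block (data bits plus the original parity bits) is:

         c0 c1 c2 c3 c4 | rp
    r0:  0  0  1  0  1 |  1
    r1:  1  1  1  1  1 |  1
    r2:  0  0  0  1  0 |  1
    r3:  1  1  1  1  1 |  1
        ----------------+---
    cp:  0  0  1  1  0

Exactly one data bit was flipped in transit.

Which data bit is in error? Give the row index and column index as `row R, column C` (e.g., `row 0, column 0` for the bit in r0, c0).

row 0, column 4

Recompute each row's even parity and compare to rp:
  r0: data parity 0, sent rp 1 → mismatch
  r1: data parity 1, sent rp 1 → ok
  r2: data parity 1, sent rp 1 → ok
  r3: data parity 1, sent rp 1 → ok
Recompute each column's even parity and compare to cp:
  c0: data parity 0, sent cp 0 → ok
  c1: data parity 0, sent cp 0 → ok
  c2: data parity 1, sent cp 1 → ok
  c3: data parity 1, sent cp 1 → ok
  c4: data parity 1, sent cp 0 → mismatch
Exactly one row (r0) and one column (c4) fail → the flipped bit is at their intersection.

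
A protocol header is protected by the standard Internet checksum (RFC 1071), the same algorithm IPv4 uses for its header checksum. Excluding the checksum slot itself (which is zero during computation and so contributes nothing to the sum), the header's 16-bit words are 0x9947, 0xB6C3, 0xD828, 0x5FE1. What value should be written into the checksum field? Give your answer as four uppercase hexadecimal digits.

77EA

One's-complement addition (fold any carry out of bit 15 back into bit 0):
  0x9947 + 0xB6C3 = 0x1500A → wrap carry → 0x500B
  0x500B + 0xD828 = 0x12833 → wrap carry → 0x2834
  0x2834 + 0x5FE1 = 0x08815
One's-complement sum = 0x8815.
Checksum = ~0x8815 & 0xFFFF = 0x77EA.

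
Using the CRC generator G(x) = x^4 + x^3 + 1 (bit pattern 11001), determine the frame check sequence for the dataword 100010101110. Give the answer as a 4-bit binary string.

1010

Append 4 zeros: 1000101011100000. Divide by 11001 (XOR where the leading bit is 1):
  pos 0: 10001 XOR 11001 = 01000
  pos 1: 10000 XOR 11001 = 01001
  pos 2: 10011 XOR 11001 = 01010
  pos 3: 10100 XOR 11001 = 01101
  pos 4: 11011 XOR 11001 = 00010
  pos 7: 10110 XOR 11001 = 01111
  pos 8: 11110 XOR 11001 = 00111
  pos 10: 11100 XOR 11001 = 00101
Remainder (last 4 bits) = 1010. This is the CRC / FCS.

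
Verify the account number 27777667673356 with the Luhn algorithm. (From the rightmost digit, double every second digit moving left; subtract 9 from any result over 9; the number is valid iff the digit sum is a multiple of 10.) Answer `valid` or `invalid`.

From the right, keep odd positions and double even positions (subtract 9 from any doubled value over 9):
  doubled (positions 2,4,...): 1 6 3 3 5 5 4 → sum 27
  kept (positions 1,3,...): 6 3 7 7 6 7 7 → sum 43
Total = 70.
70 mod 10 = 0, so the number is valid.

valid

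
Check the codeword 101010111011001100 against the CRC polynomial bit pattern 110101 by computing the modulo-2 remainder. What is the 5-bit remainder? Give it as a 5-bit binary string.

00000

Modulo-2 division of 101010111011001100 by 110101:
  pos 0: 101010 XOR 110101 = 011111
  pos 1: 111111 XOR 110101 = 001010
  pos 3: 101011 XOR 110101 = 011110
  pos 4: 111100 XOR 110101 = 001001
  pos 6: 100111 XOR 110101 = 010010
  pos 7: 100100 XOR 110101 = 010001
  pos 8: 100010 XOR 110101 = 010111
  pos 9: 101111 XOR 110101 = 011010
  pos 10: 110101 XOR 110101 = 000000
Remainder = 00000 (zero — the frame passes the CRC check).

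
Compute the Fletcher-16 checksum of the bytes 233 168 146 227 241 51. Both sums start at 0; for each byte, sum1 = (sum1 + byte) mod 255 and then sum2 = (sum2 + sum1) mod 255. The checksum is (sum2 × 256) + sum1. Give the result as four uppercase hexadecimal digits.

D32E

Running sums (mod 255):
  after byte 0 (233): sum1=233, sum2=233
  after byte 1 (168): sum1=146, sum2=124
  after byte 2 (146): sum1=37, sum2=161
  after byte 3 (227): sum1=9, sum2=170
  after byte 4 (241): sum1=250, sum2=165
  after byte 5 (51): sum1=46, sum2=211
Checksum = sum2·256 + sum1 = 211·256 + 46 = 54062 = 0xD32E.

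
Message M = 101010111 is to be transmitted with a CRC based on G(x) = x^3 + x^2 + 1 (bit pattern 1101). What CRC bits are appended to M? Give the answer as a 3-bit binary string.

011

Append 3 zeros: 101010111000. Divide by 1101 (XOR where the leading bit is 1):
  pos 0: 1010 XOR 1101 = 0111
  pos 1: 1111 XOR 1101 = 0010
  pos 3: 1001 XOR 1101 = 0100
  pos 4: 1001 XOR 1101 = 0100
  pos 5: 1001 XOR 1101 = 0100
  pos 6: 1000 XOR 1101 = 0101
  pos 7: 1010 XOR 1101 = 0111
  pos 8: 1110 XOR 1101 = 0011
Remainder (last 3 bits) = 011. This is the CRC / FCS.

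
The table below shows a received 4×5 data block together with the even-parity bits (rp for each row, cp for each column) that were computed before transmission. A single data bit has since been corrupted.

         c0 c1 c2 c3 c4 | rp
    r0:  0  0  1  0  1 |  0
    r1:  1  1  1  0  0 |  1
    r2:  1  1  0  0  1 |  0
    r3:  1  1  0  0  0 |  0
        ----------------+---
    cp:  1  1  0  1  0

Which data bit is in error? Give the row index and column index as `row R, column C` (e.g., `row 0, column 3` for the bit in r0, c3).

row 2, column 3

Recompute each row's even parity and compare to rp:
  r0: data parity 0, sent rp 0 → ok
  r1: data parity 1, sent rp 1 → ok
  r2: data parity 1, sent rp 0 → mismatch
  r3: data parity 0, sent rp 0 → ok
Recompute each column's even parity and compare to cp:
  c0: data parity 1, sent cp 1 → ok
  c1: data parity 1, sent cp 1 → ok
  c2: data parity 0, sent cp 0 → ok
  c3: data parity 0, sent cp 1 → mismatch
  c4: data parity 0, sent cp 0 → ok
Exactly one row (r2) and one column (c3) fail → the flipped bit is at their intersection.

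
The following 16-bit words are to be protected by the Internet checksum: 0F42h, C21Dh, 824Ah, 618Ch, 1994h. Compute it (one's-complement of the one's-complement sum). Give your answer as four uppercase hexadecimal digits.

One's-complement addition (fold any carry out of bit 15 back into bit 0):
  0x0F42 + 0xC21D = 0x0D15F
  0xD15F + 0x824A = 0x153A9 → wrap carry → 0x53AA
  0x53AA + 0x618C = 0x0B536
  0xB536 + 0x1994 = 0x0CECA
One's-complement sum = 0xCECA.
Checksum = ~0xCECA & 0xFFFF = 0x3135.

3135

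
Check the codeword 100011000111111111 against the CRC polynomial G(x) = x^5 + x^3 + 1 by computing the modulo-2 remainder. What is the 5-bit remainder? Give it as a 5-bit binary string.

00000

Modulo-2 division of 100011000111111111 by 101001:
  pos 0: 100011 XOR 101001 = 001010
  pos 2: 101000 XOR 101001 = 000001
  pos 7: 101111 XOR 101001 = 000110
  pos 10: 110111 XOR 101001 = 011110
  pos 11: 111101 XOR 101001 = 010100
  pos 12: 101001 XOR 101001 = 000000
Remainder = 00000 (zero — the frame passes the CRC check).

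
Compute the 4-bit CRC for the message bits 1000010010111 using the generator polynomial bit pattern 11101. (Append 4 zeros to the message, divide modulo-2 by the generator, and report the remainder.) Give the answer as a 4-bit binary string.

1111

Append 4 zeros: 10000100101110000. Divide by 11101 (XOR where the leading bit is 1):
  pos 0: 10000 XOR 11101 = 01101
  pos 1: 11011 XOR 11101 = 00110
  pos 3: 11000 XOR 11101 = 00101
  pos 5: 10110 XOR 11101 = 01011
  pos 6: 10111 XOR 11101 = 01010
  pos 7: 10101 XOR 11101 = 01000
  pos 8: 10001 XOR 11101 = 01100
  pos 9: 11000 XOR 11101 = 00101
  pos 11: 10100 XOR 11101 = 01001
  pos 12: 10010 XOR 11101 = 01111
Remainder (last 4 bits) = 1111. This is the CRC / FCS.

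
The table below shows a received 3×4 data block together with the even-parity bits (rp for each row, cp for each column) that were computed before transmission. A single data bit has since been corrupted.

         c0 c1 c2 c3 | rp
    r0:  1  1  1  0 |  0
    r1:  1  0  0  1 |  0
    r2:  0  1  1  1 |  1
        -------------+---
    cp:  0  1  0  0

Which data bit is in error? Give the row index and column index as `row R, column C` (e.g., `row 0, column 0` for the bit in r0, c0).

row 0, column 1

Recompute each row's even parity and compare to rp:
  r0: data parity 1, sent rp 0 → mismatch
  r1: data parity 0, sent rp 0 → ok
  r2: data parity 1, sent rp 1 → ok
Recompute each column's even parity and compare to cp:
  c0: data parity 0, sent cp 0 → ok
  c1: data parity 0, sent cp 1 → mismatch
  c2: data parity 0, sent cp 0 → ok
  c3: data parity 0, sent cp 0 → ok
Exactly one row (r0) and one column (c1) fail → the flipped bit is at their intersection.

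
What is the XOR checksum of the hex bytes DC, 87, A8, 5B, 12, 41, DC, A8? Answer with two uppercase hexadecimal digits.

XOR the bytes together:
  start with 0xDC
  0xDC ⊕ 0x87 = 0x5B
  0x5B ⊕ 0xA8 = 0xF3
  0xF3 ⊕ 0x5B = 0xA8
  0xA8 ⊕ 0x12 = 0xBA
  0xBA ⊕ 0x41 = 0xFB
  0xFB ⊕ 0xDC = 0x27
  0x27 ⊕ 0xA8 = 0x8F

8F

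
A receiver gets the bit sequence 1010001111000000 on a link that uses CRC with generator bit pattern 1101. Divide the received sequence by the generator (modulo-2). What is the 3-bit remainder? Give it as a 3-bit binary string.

Modulo-2 division of 1010001111000000 by 1101:
  pos 0: 1010 XOR 1101 = 0111
  pos 1: 1110 XOR 1101 = 0011
  pos 3: 1101 XOR 1101 = 0000
  pos 7: 1110 XOR 1101 = 0011
  pos 9: 1100 XOR 1101 = 0001
  pos 12: 1000 XOR 1101 = 0101
Remainder = 101 (nonzero — an error is detected).

101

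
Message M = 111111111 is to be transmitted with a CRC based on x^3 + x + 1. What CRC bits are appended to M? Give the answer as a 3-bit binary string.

Append 3 zeros: 111111111000. Divide by 1011 (XOR where the leading bit is 1):
  pos 0: 1111 XOR 1011 = 0100
  pos 1: 1001 XOR 1011 = 0010
  pos 3: 1011 XOR 1011 = 0000
  pos 7: 1100 XOR 1011 = 0111
  pos 8: 1110 XOR 1011 = 0101
Remainder (last 3 bits) = 101. This is the CRC / FCS.

101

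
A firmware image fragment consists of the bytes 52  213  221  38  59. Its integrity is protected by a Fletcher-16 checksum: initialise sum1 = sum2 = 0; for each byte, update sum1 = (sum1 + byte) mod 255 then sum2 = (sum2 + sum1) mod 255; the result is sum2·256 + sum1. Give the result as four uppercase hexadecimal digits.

Running sums (mod 255):
  after byte 0 (52): sum1=52, sum2=52
  after byte 1 (213): sum1=10, sum2=62
  after byte 2 (221): sum1=231, sum2=38
  after byte 3 (38): sum1=14, sum2=52
  after byte 4 (59): sum1=73, sum2=125
Checksum = sum2·256 + sum1 = 125·256 + 73 = 32073 = 0x7D49.

7D49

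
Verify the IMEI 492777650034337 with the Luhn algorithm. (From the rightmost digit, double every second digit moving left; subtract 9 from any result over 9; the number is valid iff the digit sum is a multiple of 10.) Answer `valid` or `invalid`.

invalid

From the right, keep odd positions and double even positions (subtract 9 from any doubled value over 9):
  doubled (positions 2,4,...): 6 8 0 1 5 5 9 → sum 34
  kept (positions 1,3,...): 7 3 3 0 6 7 2 4 → sum 32
Total = 66.
66 mod 10 = 6, so the number is invalid.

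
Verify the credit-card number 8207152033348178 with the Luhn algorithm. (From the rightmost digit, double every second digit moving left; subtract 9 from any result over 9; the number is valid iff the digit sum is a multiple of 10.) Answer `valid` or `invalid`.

From the right, keep odd positions and double even positions (subtract 9 from any doubled value over 9):
  doubled (positions 2,4,...): 5 7 6 6 4 2 0 7 → sum 37
  kept (positions 1,3,...): 8 1 4 3 0 5 7 2 → sum 30
Total = 67.
67 mod 10 = 7, so the number is invalid.

invalid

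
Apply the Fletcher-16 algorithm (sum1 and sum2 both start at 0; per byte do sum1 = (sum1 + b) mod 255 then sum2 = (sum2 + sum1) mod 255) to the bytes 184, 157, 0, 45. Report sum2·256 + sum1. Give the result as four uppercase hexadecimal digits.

Running sums (mod 255):
  after byte 0 (184): sum1=184, sum2=184
  after byte 1 (157): sum1=86, sum2=15
  after byte 2 (0): sum1=86, sum2=101
  after byte 3 (45): sum1=131, sum2=232
Checksum = sum2·256 + sum1 = 232·256 + 131 = 59523 = 0xE883.

E883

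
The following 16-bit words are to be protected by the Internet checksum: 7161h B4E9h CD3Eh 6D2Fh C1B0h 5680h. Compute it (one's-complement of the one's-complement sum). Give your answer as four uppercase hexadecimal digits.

8715

One's-complement addition (fold any carry out of bit 15 back into bit 0):
  0x7161 + 0xB4E9 = 0x1264A → wrap carry → 0x264B
  0x264B + 0xCD3E = 0x0F389
  0xF389 + 0x6D2F = 0x160B8 → wrap carry → 0x60B9
  0x60B9 + 0xC1B0 = 0x12269 → wrap carry → 0x226A
  0x226A + 0x5680 = 0x078EA
One's-complement sum = 0x78EA.
Checksum = ~0x78EA & 0xFFFF = 0x8715.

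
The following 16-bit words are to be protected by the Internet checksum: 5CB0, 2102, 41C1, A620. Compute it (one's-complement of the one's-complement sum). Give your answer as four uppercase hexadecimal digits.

9A6B

One's-complement addition (fold any carry out of bit 15 back into bit 0):
  0x5CB0 + 0x2102 = 0x07DB2
  0x7DB2 + 0x41C1 = 0x0BF73
  0xBF73 + 0xA620 = 0x16593 → wrap carry → 0x6594
One's-complement sum = 0x6594.
Checksum = ~0x6594 & 0xFFFF = 0x9A6B.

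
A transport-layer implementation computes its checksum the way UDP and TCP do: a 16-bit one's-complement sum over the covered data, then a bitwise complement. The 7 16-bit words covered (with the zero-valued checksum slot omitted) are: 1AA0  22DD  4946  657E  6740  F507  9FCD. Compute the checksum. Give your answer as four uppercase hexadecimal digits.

17A8

One's-complement addition (fold any carry out of bit 15 back into bit 0):
  0x1AA0 + 0x22DD = 0x03D7D
  0x3D7D + 0x4946 = 0x086C3
  0x86C3 + 0x657E = 0x0EC41
  0xEC41 + 0x6740 = 0x15381 → wrap carry → 0x5382
  0x5382 + 0xF507 = 0x14889 → wrap carry → 0x488A
  0x488A + 0x9FCD = 0x0E857
One's-complement sum = 0xE857.
Checksum = ~0xE857 & 0xFFFF = 0x17A8.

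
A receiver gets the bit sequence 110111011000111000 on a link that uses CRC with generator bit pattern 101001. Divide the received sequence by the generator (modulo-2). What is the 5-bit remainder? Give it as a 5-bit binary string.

Modulo-2 division of 110111011000111000 by 101001:
  pos 0: 110111 XOR 101001 = 011110
  pos 1: 111100 XOR 101001 = 010101
  pos 2: 101011 XOR 101001 = 000010
  pos 6: 101000 XOR 101001 = 000001
  pos 11: 111100 XOR 101001 = 010101
  pos 12: 101010 XOR 101001 = 000011
Remainder = 00011 (nonzero — an error is detected).

00011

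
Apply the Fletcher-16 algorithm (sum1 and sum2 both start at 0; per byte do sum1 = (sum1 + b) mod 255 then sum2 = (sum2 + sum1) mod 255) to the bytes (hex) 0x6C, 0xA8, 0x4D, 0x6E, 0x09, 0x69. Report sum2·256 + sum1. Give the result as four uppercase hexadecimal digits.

Running sums (mod 255):
  after byte 0 (0x6C): sum1=108, sum2=108
  after byte 1 (0xA8): sum1=21, sum2=129
  after byte 2 (0x4D): sum1=98, sum2=227
  after byte 3 (0x6E): sum1=208, sum2=180
  after byte 4 (0x09): sum1=217, sum2=142
  after byte 5 (0x69): sum1=67, sum2=209
Checksum = sum2·256 + sum1 = 209·256 + 67 = 53571 = 0xD143.

D143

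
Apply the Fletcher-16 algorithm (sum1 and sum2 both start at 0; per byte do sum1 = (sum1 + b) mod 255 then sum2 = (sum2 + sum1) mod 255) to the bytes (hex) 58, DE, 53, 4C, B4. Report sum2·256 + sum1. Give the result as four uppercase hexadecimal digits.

Running sums (mod 255):
  after byte 0 (58): sum1=88, sum2=88
  after byte 1 (DE): sum1=55, sum2=143
  after byte 2 (53): sum1=138, sum2=26
  after byte 3 (4C): sum1=214, sum2=240
  after byte 4 (B4): sum1=139, sum2=124
Checksum = sum2·256 + sum1 = 124·256 + 139 = 31883 = 0x7C8B.

7C8B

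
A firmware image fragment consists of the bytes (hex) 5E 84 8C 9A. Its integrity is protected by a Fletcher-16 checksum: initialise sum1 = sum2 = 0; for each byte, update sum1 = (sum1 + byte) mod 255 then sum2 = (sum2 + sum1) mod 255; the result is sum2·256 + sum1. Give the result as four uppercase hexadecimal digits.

BA0A

Running sums (mod 255):
  after byte 0 (5E): sum1=94, sum2=94
  after byte 1 (84): sum1=226, sum2=65
  after byte 2 (8C): sum1=111, sum2=176
  after byte 3 (9A): sum1=10, sum2=186
Checksum = sum2·256 + sum1 = 186·256 + 10 = 47626 = 0xBA0A.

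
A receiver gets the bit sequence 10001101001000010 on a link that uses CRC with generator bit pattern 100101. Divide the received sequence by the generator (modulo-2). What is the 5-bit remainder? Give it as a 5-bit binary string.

Modulo-2 division of 10001101001000010 by 100101:
  pos 0: 100011 XOR 100101 = 000110
  pos 3: 110010 XOR 100101 = 010111
  pos 4: 101110 XOR 100101 = 001011
  pos 6: 101110 XOR 100101 = 001011
  pos 8: 101100 XOR 100101 = 001001
  pos 10: 100101 XOR 100101 = 000000
Remainder = 00000 (zero — the frame passes the CRC check).

00000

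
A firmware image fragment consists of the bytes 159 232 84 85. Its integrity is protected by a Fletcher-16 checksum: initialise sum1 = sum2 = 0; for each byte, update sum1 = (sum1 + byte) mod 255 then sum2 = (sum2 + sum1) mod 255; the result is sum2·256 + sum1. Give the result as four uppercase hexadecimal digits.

3732

Running sums (mod 255):
  after byte 0 (159): sum1=159, sum2=159
  after byte 1 (232): sum1=136, sum2=40
  after byte 2 (84): sum1=220, sum2=5
  after byte 3 (85): sum1=50, sum2=55
Checksum = sum2·256 + sum1 = 55·256 + 50 = 14130 = 0x3732.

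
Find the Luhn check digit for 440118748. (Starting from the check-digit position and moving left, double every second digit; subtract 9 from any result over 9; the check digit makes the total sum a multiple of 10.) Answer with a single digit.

Partial digits right→left: 8 4 7 8 1 1 0 4 4
Double every second digit counting from the check-digit position (so the 1st, 3rd, 5th, ... of the partial from the right).
  doubled (with −9 where >9): 7 5 2 0 8 → sum 22
  kept as-is: 4 8 1 4 → sum 17
Total = 22 + 17 = 39.
Check digit = (10 − (39 mod 10)) mod 10 = 1.

1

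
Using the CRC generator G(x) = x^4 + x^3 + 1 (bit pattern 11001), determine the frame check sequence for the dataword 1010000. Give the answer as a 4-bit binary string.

Append 4 zeros: 10100000000. Divide by 11001 (XOR where the leading bit is 1):
  pos 0: 10100 XOR 11001 = 01101
  pos 1: 11010 XOR 11001 = 00011
  pos 4: 11000 XOR 11001 = 00001
Remainder (last 4 bits) = 0100. This is the CRC / FCS.

0100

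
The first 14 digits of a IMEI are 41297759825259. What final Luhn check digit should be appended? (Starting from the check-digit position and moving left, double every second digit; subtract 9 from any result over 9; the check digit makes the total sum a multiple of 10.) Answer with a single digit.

2

Partial digits right→left: 9 5 2 5 2 8 9 5 7 7 9 2 1 4
Double every second digit counting from the check-digit position (so the 1st, 3rd, 5th, ... of the partial from the right).
  doubled (with −9 where >9): 9 4 4 9 5 9 2 → sum 42
  kept as-is: 5 5 8 5 7 2 4 → sum 36
Total = 42 + 36 = 78.
Check digit = (10 − (78 mod 10)) mod 10 = 2.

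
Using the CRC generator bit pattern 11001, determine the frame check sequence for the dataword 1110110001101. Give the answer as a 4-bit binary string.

Append 4 zeros: 11101100011010000. Divide by 11001 (XOR where the leading bit is 1):
  pos 0: 11101 XOR 11001 = 00100
  pos 2: 10010 XOR 11001 = 01011
  pos 3: 10110 XOR 11001 = 01111
  pos 4: 11110 XOR 11001 = 00111
  pos 6: 11111 XOR 11001 = 00110
  pos 8: 11001 XOR 11001 = 00000
Remainder (last 4 bits) = 0000. This is the CRC / FCS.

0000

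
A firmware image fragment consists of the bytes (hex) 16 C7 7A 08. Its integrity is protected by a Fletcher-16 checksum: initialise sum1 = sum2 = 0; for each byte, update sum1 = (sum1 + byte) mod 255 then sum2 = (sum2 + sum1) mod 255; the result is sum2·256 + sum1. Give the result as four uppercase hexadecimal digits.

Running sums (mod 255):
  after byte 0 (16): sum1=22, sum2=22
  after byte 1 (C7): sum1=221, sum2=243
  after byte 2 (7A): sum1=88, sum2=76
  after byte 3 (08): sum1=96, sum2=172
Checksum = sum2·256 + sum1 = 172·256 + 96 = 44128 = 0xAC60.

AC60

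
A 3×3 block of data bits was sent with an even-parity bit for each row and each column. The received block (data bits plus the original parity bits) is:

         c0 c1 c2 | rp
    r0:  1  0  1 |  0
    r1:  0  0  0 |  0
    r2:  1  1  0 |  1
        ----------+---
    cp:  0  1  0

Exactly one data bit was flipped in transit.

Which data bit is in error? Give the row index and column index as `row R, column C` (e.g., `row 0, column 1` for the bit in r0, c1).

Recompute each row's even parity and compare to rp:
  r0: data parity 0, sent rp 0 → ok
  r1: data parity 0, sent rp 0 → ok
  r2: data parity 0, sent rp 1 → mismatch
Recompute each column's even parity and compare to cp:
  c0: data parity 0, sent cp 0 → ok
  c1: data parity 1, sent cp 1 → ok
  c2: data parity 1, sent cp 0 → mismatch
Exactly one row (r2) and one column (c2) fail → the flipped bit is at their intersection.

row 2, column 2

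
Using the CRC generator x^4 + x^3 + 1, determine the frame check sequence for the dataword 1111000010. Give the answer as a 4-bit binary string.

1001

Append 4 zeros: 11110000100000. Divide by 11001 (XOR where the leading bit is 1):
  pos 0: 11110 XOR 11001 = 00111
  pos 2: 11100 XOR 11001 = 00101
  pos 4: 10101 XOR 11001 = 01100
  pos 5: 11000 XOR 11001 = 00001
  pos 9: 10000 XOR 11001 = 01001
Remainder (last 4 bits) = 1001. This is the CRC / FCS.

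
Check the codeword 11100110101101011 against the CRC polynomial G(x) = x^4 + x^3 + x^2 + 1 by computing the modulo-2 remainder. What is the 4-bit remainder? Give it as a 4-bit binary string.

Modulo-2 division of 11100110101101011 by 11101:
  pos 0: 11100 XOR 11101 = 00001
  pos 4: 11101 XOR 11101 = 00000
  pos 10: 11010 XOR 11101 = 00111
  pos 12: 11111 XOR 11101 = 00010
Remainder = 0010 (nonzero — an error is detected).

0010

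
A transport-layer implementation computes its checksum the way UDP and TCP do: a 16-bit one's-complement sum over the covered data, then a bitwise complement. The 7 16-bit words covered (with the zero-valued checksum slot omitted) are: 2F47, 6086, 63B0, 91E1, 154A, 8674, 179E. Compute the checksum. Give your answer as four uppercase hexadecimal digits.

One's-complement addition (fold any carry out of bit 15 back into bit 0):
  0x2F47 + 0x6086 = 0x08FCD
  0x8FCD + 0x63B0 = 0x0F37D
  0xF37D + 0x91E1 = 0x1855E → wrap carry → 0x855F
  0x855F + 0x154A = 0x09AA9
  0x9AA9 + 0x8674 = 0x1211D → wrap carry → 0x211E
  0x211E + 0x179E = 0x038BC
One's-complement sum = 0x38BC.
Checksum = ~0x38BC & 0xFFFF = 0xC743.

C743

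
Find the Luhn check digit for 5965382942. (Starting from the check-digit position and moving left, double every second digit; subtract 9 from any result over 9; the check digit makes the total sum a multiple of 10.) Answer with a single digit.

0

Partial digits right→left: 2 4 9 2 8 3 5 6 9 5
Double every second digit counting from the check-digit position (so the 1st, 3rd, 5th, ... of the partial from the right).
  doubled (with −9 where >9): 4 9 7 1 9 → sum 30
  kept as-is: 4 2 3 6 5 → sum 20
Total = 30 + 20 = 50.
Check digit = (10 − (50 mod 10)) mod 10 = 0.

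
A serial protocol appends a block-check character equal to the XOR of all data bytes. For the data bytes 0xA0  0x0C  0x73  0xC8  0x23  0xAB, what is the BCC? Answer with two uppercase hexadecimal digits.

XOR the bytes together:
  start with 0xA0
  0xA0 ⊕ 0x0C = 0xAC
  0xAC ⊕ 0x73 = 0xDF
  0xDF ⊕ 0xC8 = 0x17
  0x17 ⊕ 0x23 = 0x34
  0x34 ⊕ 0xAB = 0x9F

9F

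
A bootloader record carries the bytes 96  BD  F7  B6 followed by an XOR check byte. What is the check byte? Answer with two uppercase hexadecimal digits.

6A

XOR the bytes together:
  start with 0x96
  0x96 ⊕ 0xBD = 0x2B
  0x2B ⊕ 0xF7 = 0xDC
  0xDC ⊕ 0xB6 = 0x6A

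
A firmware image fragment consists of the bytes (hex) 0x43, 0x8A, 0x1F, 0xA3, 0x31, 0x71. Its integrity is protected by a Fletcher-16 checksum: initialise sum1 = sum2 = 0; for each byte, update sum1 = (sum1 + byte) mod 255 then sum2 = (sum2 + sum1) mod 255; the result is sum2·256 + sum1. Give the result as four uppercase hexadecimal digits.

Running sums (mod 255):
  after byte 0 (0x43): sum1=67, sum2=67
  after byte 1 (0x8A): sum1=205, sum2=17
  after byte 2 (0x1F): sum1=236, sum2=253
  after byte 3 (0xA3): sum1=144, sum2=142
  after byte 4 (0x31): sum1=193, sum2=80
  after byte 5 (0x71): sum1=51, sum2=131
Checksum = sum2·256 + sum1 = 131·256 + 51 = 33587 = 0x8333.

8333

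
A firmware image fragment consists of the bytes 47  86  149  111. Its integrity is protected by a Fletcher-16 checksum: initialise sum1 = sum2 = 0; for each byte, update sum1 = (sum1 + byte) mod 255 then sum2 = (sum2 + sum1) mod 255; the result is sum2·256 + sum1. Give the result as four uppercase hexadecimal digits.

5A8A

Running sums (mod 255):
  after byte 0 (47): sum1=47, sum2=47
  after byte 1 (86): sum1=133, sum2=180
  after byte 2 (149): sum1=27, sum2=207
  after byte 3 (111): sum1=138, sum2=90
Checksum = sum2·256 + sum1 = 90·256 + 138 = 23178 = 0x5A8A.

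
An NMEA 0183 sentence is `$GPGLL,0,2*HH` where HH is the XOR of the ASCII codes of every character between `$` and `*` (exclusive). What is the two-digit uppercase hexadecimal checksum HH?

XOR the ASCII codes of the payload characters:
  'G' = 0x47 → acc = 0x47
  'P' = 0x50 → acc = 0x17
  'G' = 0x47 → acc = 0x50
  'L' = 0x4C → acc = 0x1C
  'L' = 0x4C → acc = 0x50
  ',' = 0x2C → acc = 0x7C
  '0' = 0x30 → acc = 0x4C
  ',' = 0x2C → acc = 0x60
  '2' = 0x32 → acc = 0x52
Checksum = 0x52.

52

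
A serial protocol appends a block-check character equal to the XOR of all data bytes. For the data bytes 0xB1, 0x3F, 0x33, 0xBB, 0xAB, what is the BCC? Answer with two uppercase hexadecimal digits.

XOR the bytes together:
  start with 0xB1
  0xB1 ⊕ 0x3F = 0x8E
  0x8E ⊕ 0x33 = 0xBD
  0xBD ⊕ 0xBB = 0x06
  0x06 ⊕ 0xAB = 0xAD

AD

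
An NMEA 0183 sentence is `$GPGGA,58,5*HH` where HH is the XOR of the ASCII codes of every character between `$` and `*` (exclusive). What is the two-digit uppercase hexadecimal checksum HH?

6E

XOR the ASCII codes of the payload characters:
  'G' = 0x47 → acc = 0x47
  'P' = 0x50 → acc = 0x17
  'G' = 0x47 → acc = 0x50
  'G' = 0x47 → acc = 0x17
  'A' = 0x41 → acc = 0x56
  ',' = 0x2C → acc = 0x7A
  '5' = 0x35 → acc = 0x4F
  '8' = 0x38 → acc = 0x77
  ',' = 0x2C → acc = 0x5B
  '5' = 0x35 → acc = 0x6E
Checksum = 0x6E.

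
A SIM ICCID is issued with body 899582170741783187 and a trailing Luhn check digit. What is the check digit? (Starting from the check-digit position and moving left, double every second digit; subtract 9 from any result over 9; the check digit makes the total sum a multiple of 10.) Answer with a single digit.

Partial digits right→left: 7 8 1 3 8 7 1 4 7 0 7 1 2 8 5 9 9 8
Double every second digit counting from the check-digit position (so the 1st, 3rd, 5th, ... of the partial from the right).
  doubled (with −9 where >9): 5 2 7 2 5 5 4 1 9 → sum 40
  kept as-is: 8 3 7 4 0 1 8 9 8 → sum 48
Total = 40 + 48 = 88.
Check digit = (10 − (88 mod 10)) mod 10 = 2.

2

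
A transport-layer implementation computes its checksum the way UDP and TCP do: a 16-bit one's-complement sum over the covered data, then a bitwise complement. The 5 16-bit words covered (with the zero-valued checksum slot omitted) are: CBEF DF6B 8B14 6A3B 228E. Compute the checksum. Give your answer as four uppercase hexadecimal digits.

3CC6

One's-complement addition (fold any carry out of bit 15 back into bit 0):
  0xCBEF + 0xDF6B = 0x1AB5A → wrap carry → 0xAB5B
  0xAB5B + 0x8B14 = 0x1366F → wrap carry → 0x3670
  0x3670 + 0x6A3B = 0x0A0AB
  0xA0AB + 0x228E = 0x0C339
One's-complement sum = 0xC339.
Checksum = ~0xC339 & 0xFFFF = 0x3CC6.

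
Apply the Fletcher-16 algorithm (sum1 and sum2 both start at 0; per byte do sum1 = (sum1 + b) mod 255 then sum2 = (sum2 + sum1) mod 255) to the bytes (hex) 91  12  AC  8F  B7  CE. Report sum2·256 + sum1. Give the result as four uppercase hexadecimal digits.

Running sums (mod 255):
  after byte 0 (91): sum1=145, sum2=145
  after byte 1 (12): sum1=163, sum2=53
  after byte 2 (AC): sum1=80, sum2=133
  after byte 3 (8F): sum1=223, sum2=101
  after byte 4 (B7): sum1=151, sum2=252
  after byte 5 (CE): sum1=102, sum2=99
Checksum = sum2·256 + sum1 = 99·256 + 102 = 25446 = 0x6366.

6366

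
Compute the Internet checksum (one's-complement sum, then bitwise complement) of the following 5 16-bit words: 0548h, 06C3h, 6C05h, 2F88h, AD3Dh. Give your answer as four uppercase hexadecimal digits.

One's-complement addition (fold any carry out of bit 15 back into bit 0):
  0x0548 + 0x06C3 = 0x00C0B
  0x0C0B + 0x6C05 = 0x07810
  0x7810 + 0x2F88 = 0x0A798
  0xA798 + 0xAD3D = 0x154D5 → wrap carry → 0x54D6
One's-complement sum = 0x54D6.
Checksum = ~0x54D6 & 0xFFFF = 0xAB29.

AB29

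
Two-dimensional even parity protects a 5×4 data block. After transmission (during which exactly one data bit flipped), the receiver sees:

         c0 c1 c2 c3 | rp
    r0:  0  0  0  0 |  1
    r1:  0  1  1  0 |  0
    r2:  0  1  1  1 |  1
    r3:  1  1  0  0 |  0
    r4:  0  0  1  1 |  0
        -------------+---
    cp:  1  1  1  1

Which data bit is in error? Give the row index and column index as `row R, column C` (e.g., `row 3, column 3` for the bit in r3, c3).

row 0, column 3

Recompute each row's even parity and compare to rp:
  r0: data parity 0, sent rp 1 → mismatch
  r1: data parity 0, sent rp 0 → ok
  r2: data parity 1, sent rp 1 → ok
  r3: data parity 0, sent rp 0 → ok
  r4: data parity 0, sent rp 0 → ok
Recompute each column's even parity and compare to cp:
  c0: data parity 1, sent cp 1 → ok
  c1: data parity 1, sent cp 1 → ok
  c2: data parity 1, sent cp 1 → ok
  c3: data parity 0, sent cp 1 → mismatch
Exactly one row (r0) and one column (c3) fail → the flipped bit is at their intersection.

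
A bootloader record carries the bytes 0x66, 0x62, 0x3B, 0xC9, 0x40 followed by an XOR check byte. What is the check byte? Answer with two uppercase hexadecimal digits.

XOR the bytes together:
  start with 0x66
  0x66 ⊕ 0x62 = 0x04
  0x04 ⊕ 0x3B = 0x3F
  0x3F ⊕ 0xC9 = 0xF6
  0xF6 ⊕ 0x40 = 0xB6

B6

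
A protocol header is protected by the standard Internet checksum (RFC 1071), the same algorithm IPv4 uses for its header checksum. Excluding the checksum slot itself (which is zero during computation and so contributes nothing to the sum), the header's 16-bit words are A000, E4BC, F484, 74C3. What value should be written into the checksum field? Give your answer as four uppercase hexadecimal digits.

11FA

One's-complement addition (fold any carry out of bit 15 back into bit 0):
  0xA000 + 0xE4BC = 0x184BC → wrap carry → 0x84BD
  0x84BD + 0xF484 = 0x17941 → wrap carry → 0x7942
  0x7942 + 0x74C3 = 0x0EE05
One's-complement sum = 0xEE05.
Checksum = ~0xEE05 & 0xFFFF = 0x11FA.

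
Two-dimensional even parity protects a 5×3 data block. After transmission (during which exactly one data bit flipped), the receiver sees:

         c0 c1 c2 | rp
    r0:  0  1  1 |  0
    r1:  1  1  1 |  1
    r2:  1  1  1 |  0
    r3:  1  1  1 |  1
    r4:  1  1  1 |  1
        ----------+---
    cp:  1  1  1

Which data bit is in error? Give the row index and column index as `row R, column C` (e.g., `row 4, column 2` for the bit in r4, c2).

row 2, column 0

Recompute each row's even parity and compare to rp:
  r0: data parity 0, sent rp 0 → ok
  r1: data parity 1, sent rp 1 → ok
  r2: data parity 1, sent rp 0 → mismatch
  r3: data parity 1, sent rp 1 → ok
  r4: data parity 1, sent rp 1 → ok
Recompute each column's even parity and compare to cp:
  c0: data parity 0, sent cp 1 → mismatch
  c1: data parity 1, sent cp 1 → ok
  c2: data parity 1, sent cp 1 → ok
Exactly one row (r2) and one column (c0) fail → the flipped bit is at their intersection.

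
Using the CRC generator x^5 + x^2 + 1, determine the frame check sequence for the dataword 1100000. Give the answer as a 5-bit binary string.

Append 5 zeros: 110000000000. Divide by 100101 (XOR where the leading bit is 1):
  pos 0: 110000 XOR 100101 = 010101
  pos 1: 101010 XOR 100101 = 001111
  pos 3: 111100 XOR 100101 = 011001
  pos 4: 110010 XOR 100101 = 010111
  pos 5: 101110 XOR 100101 = 001011
Remainder (last 5 bits) = 10110. This is the CRC / FCS.

10110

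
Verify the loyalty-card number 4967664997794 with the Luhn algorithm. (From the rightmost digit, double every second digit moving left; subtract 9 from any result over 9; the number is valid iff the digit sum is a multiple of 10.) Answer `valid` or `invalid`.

From the right, keep odd positions and double even positions (subtract 9 from any doubled value over 9):
  doubled (positions 2,4,...): 9 5 9 3 5 9 → sum 40
  kept (positions 1,3,...): 4 7 9 4 6 6 4 → sum 40
Total = 80.
80 mod 10 = 0, so the number is valid.

valid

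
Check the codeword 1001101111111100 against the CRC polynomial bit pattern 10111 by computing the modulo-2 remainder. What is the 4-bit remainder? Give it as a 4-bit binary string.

Modulo-2 division of 1001101111111100 by 10111:
  pos 0: 10011 XOR 10111 = 00100
  pos 2: 10001 XOR 10111 = 00110
  pos 4: 11011 XOR 10111 = 01100
  pos 5: 11001 XOR 10111 = 01110
  pos 6: 11101 XOR 10111 = 01010
  pos 7: 10101 XOR 10111 = 00010
  pos 10: 10110 XOR 10111 = 00001
Remainder = 0010 (nonzero — an error is detected).

0010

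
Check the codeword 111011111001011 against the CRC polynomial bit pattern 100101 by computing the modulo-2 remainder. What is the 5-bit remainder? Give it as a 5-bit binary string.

11100

Modulo-2 division of 111011111001011 by 100101:
  pos 0: 111011 XOR 100101 = 011110
  pos 1: 111101 XOR 100101 = 011000
  pos 2: 110001 XOR 100101 = 010100
  pos 3: 101001 XOR 100101 = 001100
  pos 5: 110000 XOR 100101 = 010101
  pos 6: 101011 XOR 100101 = 001110
  pos 8: 111001 XOR 100101 = 011100
  pos 9: 111001 XOR 100101 = 011100
Remainder = 11100 (nonzero — an error is detected).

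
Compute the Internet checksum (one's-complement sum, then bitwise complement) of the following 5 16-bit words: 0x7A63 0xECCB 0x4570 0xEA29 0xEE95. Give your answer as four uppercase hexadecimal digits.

One's-complement addition (fold any carry out of bit 15 back into bit 0):
  0x7A63 + 0xECCB = 0x1672E → wrap carry → 0x672F
  0x672F + 0x4570 = 0x0AC9F
  0xAC9F + 0xEA29 = 0x196C8 → wrap carry → 0x96C9
  0x96C9 + 0xEE95 = 0x1855E → wrap carry → 0x855F
One's-complement sum = 0x855F.
Checksum = ~0x855F & 0xFFFF = 0x7AA0.

7AA0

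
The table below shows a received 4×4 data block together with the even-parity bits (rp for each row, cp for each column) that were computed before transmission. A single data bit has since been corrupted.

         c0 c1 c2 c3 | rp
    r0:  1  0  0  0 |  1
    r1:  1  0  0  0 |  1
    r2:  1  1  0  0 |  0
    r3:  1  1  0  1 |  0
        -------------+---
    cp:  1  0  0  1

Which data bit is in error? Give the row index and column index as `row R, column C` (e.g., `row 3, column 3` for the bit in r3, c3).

Recompute each row's even parity and compare to rp:
  r0: data parity 1, sent rp 1 → ok
  r1: data parity 1, sent rp 1 → ok
  r2: data parity 0, sent rp 0 → ok
  r3: data parity 1, sent rp 0 → mismatch
Recompute each column's even parity and compare to cp:
  c0: data parity 0, sent cp 1 → mismatch
  c1: data parity 0, sent cp 0 → ok
  c2: data parity 0, sent cp 0 → ok
  c3: data parity 1, sent cp 1 → ok
Exactly one row (r3) and one column (c0) fail → the flipped bit is at their intersection.

row 3, column 0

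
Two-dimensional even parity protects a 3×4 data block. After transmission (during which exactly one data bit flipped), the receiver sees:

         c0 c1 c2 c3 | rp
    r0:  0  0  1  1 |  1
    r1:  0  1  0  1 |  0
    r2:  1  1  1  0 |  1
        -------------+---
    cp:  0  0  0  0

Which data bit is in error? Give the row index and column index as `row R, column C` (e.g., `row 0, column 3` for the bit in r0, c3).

row 0, column 0

Recompute each row's even parity and compare to rp:
  r0: data parity 0, sent rp 1 → mismatch
  r1: data parity 0, sent rp 0 → ok
  r2: data parity 1, sent rp 1 → ok
Recompute each column's even parity and compare to cp:
  c0: data parity 1, sent cp 0 → mismatch
  c1: data parity 0, sent cp 0 → ok
  c2: data parity 0, sent cp 0 → ok
  c3: data parity 0, sent cp 0 → ok
Exactly one row (r0) and one column (c0) fail → the flipped bit is at their intersection.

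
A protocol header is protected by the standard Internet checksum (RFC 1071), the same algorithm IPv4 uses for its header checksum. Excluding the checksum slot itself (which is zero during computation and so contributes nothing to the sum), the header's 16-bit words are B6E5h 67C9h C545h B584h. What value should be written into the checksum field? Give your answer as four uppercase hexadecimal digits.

One's-complement addition (fold any carry out of bit 15 back into bit 0):
  0xB6E5 + 0x67C9 = 0x11EAE → wrap carry → 0x1EAF
  0x1EAF + 0xC545 = 0x0E3F4
  0xE3F4 + 0xB584 = 0x19978 → wrap carry → 0x9979
One's-complement sum = 0x9979.
Checksum = ~0x9979 & 0xFFFF = 0x6686.

6686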